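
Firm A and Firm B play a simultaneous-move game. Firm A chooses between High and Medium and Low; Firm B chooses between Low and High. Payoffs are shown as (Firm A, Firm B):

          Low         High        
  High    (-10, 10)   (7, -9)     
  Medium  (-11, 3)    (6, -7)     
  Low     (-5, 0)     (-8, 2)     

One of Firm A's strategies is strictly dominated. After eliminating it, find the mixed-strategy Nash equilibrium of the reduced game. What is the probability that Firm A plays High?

p = 2/21

Firm A's strategy Medium is strictly dominated by High: -10 > -11 and 7 > 6. Eliminate Medium.
Set Firm B's expected payoff from Low equal to that from High:
  Firm B's expected payoff from Low: p·10 + (1−p)·0 = 10p
  Firm B's expected payoff from High: p·(-9) + (1−p)·2 = -11p + 2
  10p = -11p + 2  ⇒  21p = 2  ⇒  p = 2/21.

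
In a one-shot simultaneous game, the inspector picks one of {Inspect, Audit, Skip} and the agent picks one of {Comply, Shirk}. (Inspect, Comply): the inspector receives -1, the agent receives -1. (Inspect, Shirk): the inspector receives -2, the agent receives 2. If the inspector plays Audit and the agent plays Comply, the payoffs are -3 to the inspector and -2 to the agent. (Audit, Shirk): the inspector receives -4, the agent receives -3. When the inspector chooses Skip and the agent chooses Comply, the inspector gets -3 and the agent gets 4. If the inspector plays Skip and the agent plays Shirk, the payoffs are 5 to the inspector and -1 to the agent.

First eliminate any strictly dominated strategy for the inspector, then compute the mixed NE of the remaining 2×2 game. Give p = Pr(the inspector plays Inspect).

p = 5/8

The inspector's strategy Audit is strictly dominated by Inspect: -1 > -3 and -2 > -4. Eliminate Audit.
Set the agent's expected payoff from Comply equal to that from Shirk:
  the agent's expected payoff from Comply: p·(-1) + (1−p)·4 = -5p + 4
  the agent's expected payoff from Shirk: p·2 + (1−p)·(-1) = 3p - 1
  -5p + 4 = 3p - 1  ⇒  -8p = -5  ⇒  p = 5/8.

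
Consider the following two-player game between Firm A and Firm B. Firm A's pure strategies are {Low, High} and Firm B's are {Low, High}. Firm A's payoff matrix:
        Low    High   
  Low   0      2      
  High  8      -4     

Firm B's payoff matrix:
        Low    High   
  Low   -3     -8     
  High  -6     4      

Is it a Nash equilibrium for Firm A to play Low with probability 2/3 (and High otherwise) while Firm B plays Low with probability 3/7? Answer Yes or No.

Yes

Check Firm B's indifference given Firm A's mix p = 2/3:
  payoff from Low = -4; payoff from High = -4 — equal.
Check Firm A's indifference given Firm B's mix q = 3/7:
  payoff from Low = 8/7; payoff from High = 8/7 — equal.
Both players are indifferent, so neither can profitably deviate.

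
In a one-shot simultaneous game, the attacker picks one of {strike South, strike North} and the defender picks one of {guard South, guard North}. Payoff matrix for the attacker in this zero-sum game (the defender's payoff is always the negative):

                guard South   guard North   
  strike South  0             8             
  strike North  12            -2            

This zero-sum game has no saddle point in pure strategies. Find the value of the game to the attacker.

The attacker's indifference between strike South and strike North determines the defender's mixing probability q:
  the attacker's expected payoff from strike South: q·0 + (1−q)·8 = -8q + 8
  the attacker's expected payoff from strike North: q·12 + (1−q)·(-2) = 14q - 2
  -8q + 8 = 14q - 2  ⇒  -22q = -10  ⇒  q = 5/11.
The value is the attacker's expected payoff against this mix (using strike South): (5/11)·0 + (6/11)·8 = 48/11.

v = 48/11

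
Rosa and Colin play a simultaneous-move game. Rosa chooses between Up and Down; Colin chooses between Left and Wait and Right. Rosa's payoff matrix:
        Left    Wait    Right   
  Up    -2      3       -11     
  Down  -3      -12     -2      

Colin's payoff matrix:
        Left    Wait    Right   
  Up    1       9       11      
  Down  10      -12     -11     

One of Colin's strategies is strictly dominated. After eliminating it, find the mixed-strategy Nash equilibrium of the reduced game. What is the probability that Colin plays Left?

q = 9/10

Colin's strategy Wait is strictly dominated by Right: 11 > 9 and -11 > -12. Eliminate Wait.
Rosa's indifference between Up and Down determines Colin's mixing probability q:
  Rosa's payoff to Up: q·(-2) + (1−q)·(-11) = 9q - 11
  Rosa's payoff to Down: q·(-3) + (1−q)·(-2) = -q - 2
  9q - 11 = -q - 2  ⇒  10q = 9  ⇒  q = 9/10.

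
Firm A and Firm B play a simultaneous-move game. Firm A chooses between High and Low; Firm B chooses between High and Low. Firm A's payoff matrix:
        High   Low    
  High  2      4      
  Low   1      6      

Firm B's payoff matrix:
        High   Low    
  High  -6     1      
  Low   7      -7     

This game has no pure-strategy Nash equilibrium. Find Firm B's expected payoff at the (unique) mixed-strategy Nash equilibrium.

-5/3

In a mixed equilibrium Firm B is indifferent between High and Low; this condition fixes p.
  Firm B's expected payoff from High: p·(-6) + (1−p)·7 = -13p + 7
  Firm B's expected payoff from Low: p·1 + (1−p)·(-7) = 8p - 7
  -13p + 7 = 8p - 7  ⇒  -21p = -14  ⇒  p = 2/3.
At equilibrium Firm B is indifferent across columns, so Firm B's payoff equals the payoff from High: (2/3)·(-6) + (1/3)·7 = -5/3.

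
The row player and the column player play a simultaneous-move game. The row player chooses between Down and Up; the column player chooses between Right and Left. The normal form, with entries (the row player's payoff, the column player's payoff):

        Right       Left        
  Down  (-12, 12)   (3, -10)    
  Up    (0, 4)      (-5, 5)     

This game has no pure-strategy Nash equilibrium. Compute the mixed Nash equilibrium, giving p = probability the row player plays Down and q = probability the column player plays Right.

For the column player to be willing to mix, the column player must be indifferent between Right and Left, which pins down the row player's mix.
  the column player's payoff to Right: p·12 + (1−p)·4 = 8p + 4
  the column player's payoff to Left: p·(-10) + (1−p)·5 = -15p + 5
  8p + 4 = -15p + 5  ⇒  23p = 1  ⇒  p = 1/23.
The row player's indifference between Down and Up determines the column player's mixing probability q:
  the row player's payoff from Down: q·(-12) + (1−q)·3 = -15q + 3
  the row player's payoff from Up: q·0 + (1−q)·(-5) = 5q - 5
  -15q + 3 = 5q - 5  ⇒  -20q = -8  ⇒  q = 2/5.

p = 1/23, q = 2/5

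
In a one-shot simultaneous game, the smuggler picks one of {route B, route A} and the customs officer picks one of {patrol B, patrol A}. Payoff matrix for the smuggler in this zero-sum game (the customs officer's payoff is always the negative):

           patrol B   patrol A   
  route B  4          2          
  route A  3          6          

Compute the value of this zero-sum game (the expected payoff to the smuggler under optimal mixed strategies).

For the smuggler to be willing to mix, the smuggler must be indifferent between route B and route A, which pins down the customs officer's mix.
  the smuggler's payoff to route B: q·4 + (1−q)·2 = 2q + 2
  the smuggler's payoff to route A: q·3 + (1−q)·6 = -3q + 6
  2q + 2 = -3q + 6  ⇒  5q = 4  ⇒  q = 4/5.
The value is the smuggler's expected payoff against this mix (using route B): (4/5)·4 + (1/5)·2 = 18/5.

v = 18/5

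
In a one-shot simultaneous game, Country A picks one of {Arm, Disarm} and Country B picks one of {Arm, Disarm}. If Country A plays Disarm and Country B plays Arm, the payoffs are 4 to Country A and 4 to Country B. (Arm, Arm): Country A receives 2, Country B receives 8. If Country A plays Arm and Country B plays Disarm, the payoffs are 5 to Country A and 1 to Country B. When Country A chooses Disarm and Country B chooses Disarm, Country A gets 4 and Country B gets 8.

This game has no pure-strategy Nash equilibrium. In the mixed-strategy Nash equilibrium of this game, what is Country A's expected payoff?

4

For Country A to be willing to mix, Country A must be indifferent between Arm and Disarm, which pins down Country B's mix.
  Country A's expected payoff from Arm: q·2 + (1−q)·5 = -3q + 5
  Country A's expected payoff from Disarm: q·4 + (1−q)·4 = 4
  -3q + 5 = 4  ⇒  -3q = -1  ⇒  q = 1/3.
At equilibrium Country A is indifferent across rows, so Country A's payoff equals the payoff from Arm: (1/3)·2 + (2/3)·5 = 4.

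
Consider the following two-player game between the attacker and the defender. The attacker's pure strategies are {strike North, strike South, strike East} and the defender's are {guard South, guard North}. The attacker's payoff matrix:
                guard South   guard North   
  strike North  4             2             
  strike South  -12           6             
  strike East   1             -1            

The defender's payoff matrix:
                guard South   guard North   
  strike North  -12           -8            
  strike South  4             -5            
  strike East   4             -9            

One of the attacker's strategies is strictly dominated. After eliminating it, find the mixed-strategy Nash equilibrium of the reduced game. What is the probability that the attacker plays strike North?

The attacker's strategy strike East is strictly dominated by strike North: 4 > 1 and 2 > -1. Eliminate strike East.
The attacker's mix must leave the defender indifferent between guard South and guard North.
  the defender's payoff to guard South: p·(-12) + (1−p)·4 = -16p + 4
  the defender's payoff to guard North: p·(-8) + (1−p)·(-5) = -3p - 5
  -16p + 4 = -3p - 5  ⇒  -13p = -9  ⇒  p = 9/13.

p = 9/13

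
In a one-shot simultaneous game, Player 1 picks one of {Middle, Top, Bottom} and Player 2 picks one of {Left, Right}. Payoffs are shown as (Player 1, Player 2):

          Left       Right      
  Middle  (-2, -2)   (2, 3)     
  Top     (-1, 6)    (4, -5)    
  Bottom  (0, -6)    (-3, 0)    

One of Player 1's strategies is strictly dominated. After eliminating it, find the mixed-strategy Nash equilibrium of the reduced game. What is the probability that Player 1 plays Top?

p = 6/17

Player 1's strategy Middle is strictly dominated by Top: -1 > -2 and 4 > 2. Eliminate Middle.
In a mixed equilibrium Player 2 is indifferent between Left and Right; this condition fixes p.
  Player 2's payoff from Left: p·6 + (1−p)·(-6) = 12p - 6
  Player 2's payoff from Right: p·(-5) + (1−p)·0 = -5p
  12p - 6 = -5p  ⇒  17p = 6  ⇒  p = 6/17.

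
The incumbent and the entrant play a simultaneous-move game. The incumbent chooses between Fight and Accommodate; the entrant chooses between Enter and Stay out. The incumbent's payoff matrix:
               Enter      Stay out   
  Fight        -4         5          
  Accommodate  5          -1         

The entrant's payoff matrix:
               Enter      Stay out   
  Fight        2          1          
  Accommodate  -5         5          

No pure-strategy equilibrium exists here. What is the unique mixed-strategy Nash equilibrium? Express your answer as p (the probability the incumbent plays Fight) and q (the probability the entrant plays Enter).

p = 10/11, q = 2/5

The entrant's indifference between Enter and Stay out determines the incumbent's mixing probability p:
  the entrant's expected payoff from Enter: p·2 + (1−p)·(-5) = 7p - 5
  the entrant's expected payoff from Stay out: p·1 + (1−p)·5 = -4p + 5
  7p - 5 = -4p + 5  ⇒  11p = 10  ⇒  p = 10/11.
Set the incumbent's expected payoff from Fight equal to that from Accommodate:
  the incumbent's payoff to Fight: q·(-4) + (1−q)·5 = -9q + 5
  the incumbent's payoff to Accommodate: q·5 + (1−q)·(-1) = 6q - 1
  -9q + 5 = 6q - 1  ⇒  -15q = -6  ⇒  q = 2/5.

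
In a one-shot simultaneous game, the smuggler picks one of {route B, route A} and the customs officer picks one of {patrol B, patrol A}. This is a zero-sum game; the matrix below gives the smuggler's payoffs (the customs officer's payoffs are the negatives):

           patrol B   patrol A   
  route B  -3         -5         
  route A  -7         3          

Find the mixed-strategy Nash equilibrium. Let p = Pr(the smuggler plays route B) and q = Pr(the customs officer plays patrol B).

Set the customs officer's expected payoff from patrol B equal to that from patrol A:
  the customs officer's expected payoff from patrol B: p·3 + (1−p)·7 = -4p + 7
  the customs officer's expected payoff from patrol A: p·5 + (1−p)·(-3) = 8p - 3
  -4p + 7 = 8p - 3  ⇒  -12p = -10  ⇒  p = 5/6.
The customs officer's mix must leave the smuggler indifferent between route B and route A.
  the smuggler's payoff from route B: q·(-3) + (1−q)·(-5) = 2q - 5
  the smuggler's payoff from route A: q·(-7) + (1−q)·3 = -10q + 3
  2q - 5 = -10q + 3  ⇒  12q = 8  ⇒  q = 2/3.

p = 5/6, q = 2/3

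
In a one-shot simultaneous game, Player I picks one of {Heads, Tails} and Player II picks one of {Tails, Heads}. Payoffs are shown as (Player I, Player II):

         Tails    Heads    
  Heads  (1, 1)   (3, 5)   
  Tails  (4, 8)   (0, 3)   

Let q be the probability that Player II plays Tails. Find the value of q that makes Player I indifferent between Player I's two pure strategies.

For Player I to be willing to mix, Player I must be indifferent between Heads and Tails, which pins down Player II's mix.
  Player I's expected payoff from Heads: q·1 + (1−q)·3 = -2q + 3
  Player I's expected payoff from Tails: q·4 + (1−q)·0 = 4q
  -2q + 3 = 4q  ⇒  -6q = -3  ⇒  q = 1/2.

q = 1/2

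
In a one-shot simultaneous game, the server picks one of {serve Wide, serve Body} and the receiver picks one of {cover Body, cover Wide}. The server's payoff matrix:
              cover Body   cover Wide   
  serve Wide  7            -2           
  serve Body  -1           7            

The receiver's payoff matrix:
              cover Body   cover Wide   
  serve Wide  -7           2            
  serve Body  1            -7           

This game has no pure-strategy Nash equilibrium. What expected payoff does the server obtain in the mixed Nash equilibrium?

47/17

For the server to be willing to mix, the server must be indifferent between serve Wide and serve Body, which pins down the receiver's mix.
  the server's expected payoff from serve Wide: q·7 + (1−q)·(-2) = 9q - 2
  the server's expected payoff from serve Body: q·(-1) + (1−q)·7 = -8q + 7
  9q - 2 = -8q + 7  ⇒  17q = 9  ⇒  q = 9/17.
At equilibrium the server is indifferent across rows, so the server's payoff equals the payoff from serve Wide: (9/17)·7 + (8/17)·(-2) = 47/17.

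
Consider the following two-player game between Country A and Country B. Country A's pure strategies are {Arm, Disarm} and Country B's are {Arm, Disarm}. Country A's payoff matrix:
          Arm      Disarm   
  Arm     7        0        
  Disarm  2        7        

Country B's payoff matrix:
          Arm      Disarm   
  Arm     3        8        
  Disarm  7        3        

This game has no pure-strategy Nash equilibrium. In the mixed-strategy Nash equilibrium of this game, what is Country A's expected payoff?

49/12

Country A's indifference between Arm and Disarm determines Country B's mixing probability q:
  Country A's payoff to Arm: q·7 + (1−q)·0 = 7q
  Country A's payoff to Disarm: q·2 + (1−q)·7 = -5q + 7
  7q = -5q + 7  ⇒  12q = 7  ⇒  q = 7/12.
At equilibrium Country A is indifferent across rows, so Country A's payoff equals the payoff from Arm: (7/12)·7 + (5/12)·0 = 49/12.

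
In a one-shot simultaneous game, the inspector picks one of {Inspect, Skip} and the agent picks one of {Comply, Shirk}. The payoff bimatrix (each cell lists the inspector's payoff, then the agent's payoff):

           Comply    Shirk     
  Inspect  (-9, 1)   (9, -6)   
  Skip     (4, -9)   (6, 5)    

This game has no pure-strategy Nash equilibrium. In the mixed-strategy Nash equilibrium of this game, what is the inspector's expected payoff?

For the inspector to be willing to mix, the inspector must be indifferent between Inspect and Skip, which pins down the agent's mix.
  the inspector's expected payoff from Inspect: q·(-9) + (1−q)·9 = -18q + 9
  the inspector's expected payoff from Skip: q·4 + (1−q)·6 = -2q + 6
  -18q + 9 = -2q + 6  ⇒  -16q = -3  ⇒  q = 3/16.
At equilibrium the inspector is indifferent across rows, so the inspector's payoff equals the payoff from Inspect: (3/16)·(-9) + (13/16)·9 = 45/8.

45/8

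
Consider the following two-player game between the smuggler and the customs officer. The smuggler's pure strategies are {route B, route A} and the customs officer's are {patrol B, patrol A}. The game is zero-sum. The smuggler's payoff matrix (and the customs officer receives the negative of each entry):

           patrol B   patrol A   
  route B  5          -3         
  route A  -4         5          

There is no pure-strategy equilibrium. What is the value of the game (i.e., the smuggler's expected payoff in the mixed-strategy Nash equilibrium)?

The smuggler's indifference between route B and route A determines the customs officer's mixing probability q:
  the smuggler's expected payoff from route B: q·5 + (1−q)·(-3) = 8q - 3
  the smuggler's expected payoff from route A: q·(-4) + (1−q)·5 = -9q + 5
  8q - 3 = -9q + 5  ⇒  17q = 8  ⇒  q = 8/17.
The value is the smuggler's expected payoff against this mix (using route B): (8/17)·5 + (9/17)·(-3) = 13/17.

v = 13/17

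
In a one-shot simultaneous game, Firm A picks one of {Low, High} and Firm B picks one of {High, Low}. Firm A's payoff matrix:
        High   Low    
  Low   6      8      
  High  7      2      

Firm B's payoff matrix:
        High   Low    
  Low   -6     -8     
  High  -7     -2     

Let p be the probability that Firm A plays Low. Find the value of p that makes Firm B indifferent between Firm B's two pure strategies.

Firm A's mix must leave Firm B indifferent between High and Low.
  Firm B's expected payoff from High: p·(-6) + (1−p)·(-7) = p - 7
  Firm B's expected payoff from Low: p·(-8) + (1−p)·(-2) = -6p - 2
  p - 7 = -6p - 2  ⇒  7p = 5  ⇒  p = 5/7.

p = 5/7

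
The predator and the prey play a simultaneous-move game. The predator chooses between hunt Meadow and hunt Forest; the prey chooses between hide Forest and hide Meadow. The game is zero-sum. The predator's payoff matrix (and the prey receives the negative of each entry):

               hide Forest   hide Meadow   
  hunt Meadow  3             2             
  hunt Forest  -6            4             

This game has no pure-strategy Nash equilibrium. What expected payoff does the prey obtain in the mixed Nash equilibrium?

In a mixed equilibrium the prey is indifferent between hide Forest and hide Meadow; this condition fixes p.
  the prey's expected payoff from hide Forest: p·(-3) + (1−p)·6 = -9p + 6
  the prey's expected payoff from hide Meadow: p·(-2) + (1−p)·(-4) = 2p - 4
  -9p + 6 = 2p - 4  ⇒  -11p = -10  ⇒  p = 10/11.
At equilibrium the prey is indifferent across columns, so the prey's payoff equals the payoff from hide Forest: (10/11)·(-3) + (1/11)·6 = -24/11.

-24/11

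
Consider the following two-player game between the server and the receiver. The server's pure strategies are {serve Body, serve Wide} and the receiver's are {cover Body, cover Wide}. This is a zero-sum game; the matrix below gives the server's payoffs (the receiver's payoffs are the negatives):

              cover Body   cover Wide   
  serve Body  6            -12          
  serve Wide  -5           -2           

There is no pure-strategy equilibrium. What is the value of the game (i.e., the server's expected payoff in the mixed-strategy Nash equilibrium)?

v = -24/7

Set the server's expected payoff from serve Body equal to that from serve Wide:
  the server's payoff to serve Body: q·6 + (1−q)·(-12) = 18q - 12
  the server's payoff to serve Wide: q·(-5) + (1−q)·(-2) = -3q - 2
  18q - 12 = -3q - 2  ⇒  21q = 10  ⇒  q = 10/21.
The value is the server's expected payoff against this mix (using serve Body): (10/21)·6 + (11/21)·(-12) = -24/7.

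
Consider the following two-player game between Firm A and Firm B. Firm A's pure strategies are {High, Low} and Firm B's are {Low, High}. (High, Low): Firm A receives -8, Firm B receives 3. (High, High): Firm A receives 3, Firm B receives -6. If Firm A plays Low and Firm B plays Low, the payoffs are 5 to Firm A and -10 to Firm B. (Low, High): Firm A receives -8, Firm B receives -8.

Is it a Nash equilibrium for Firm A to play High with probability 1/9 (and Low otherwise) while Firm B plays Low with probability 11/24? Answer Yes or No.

No

Given Firm A's mix p = 1/9, Firm B's payoff from Low is -77/9 but from High is -70/9. Firm B strictly prefers High, so Firm B would not mix.
So the proposed profile is not a Nash equilibrium.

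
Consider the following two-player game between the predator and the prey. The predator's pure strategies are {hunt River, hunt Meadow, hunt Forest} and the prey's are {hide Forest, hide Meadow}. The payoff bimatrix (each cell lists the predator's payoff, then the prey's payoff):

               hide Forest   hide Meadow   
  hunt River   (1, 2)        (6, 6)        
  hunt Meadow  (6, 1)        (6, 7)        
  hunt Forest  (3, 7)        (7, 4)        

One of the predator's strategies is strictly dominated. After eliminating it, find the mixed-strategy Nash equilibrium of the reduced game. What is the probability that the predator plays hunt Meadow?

p = 1/3

The predator's strategy hunt River is strictly dominated by hunt Forest: 3 > 1 and 7 > 6. Eliminate hunt River.
The predator's mix must leave the prey indifferent between hide Forest and hide Meadow.
  the prey's expected payoff from hide Forest: p·1 + (1−p)·7 = -6p + 7
  the prey's expected payoff from hide Meadow: p·7 + (1−p)·4 = 3p + 4
  -6p + 7 = 3p + 4  ⇒  -9p = -3  ⇒  p = 1/3.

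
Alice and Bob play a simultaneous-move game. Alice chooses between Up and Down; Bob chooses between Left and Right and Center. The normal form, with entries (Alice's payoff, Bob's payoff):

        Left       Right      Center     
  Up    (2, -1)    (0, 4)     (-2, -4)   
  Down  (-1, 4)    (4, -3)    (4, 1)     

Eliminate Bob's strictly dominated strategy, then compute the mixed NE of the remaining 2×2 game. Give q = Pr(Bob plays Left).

q = 4/7

Bob's strategy Center is strictly dominated by Left: -1 > -4 and 4 > 1. Eliminate Center.
Bob's mix must leave Alice indifferent between Up and Down.
  Alice's payoff from Up: q·2 + (1−q)·0 = 2q
  Alice's payoff from Down: q·(-1) + (1−q)·4 = -5q + 4
  2q = -5q + 4  ⇒  7q = 4  ⇒  q = 4/7.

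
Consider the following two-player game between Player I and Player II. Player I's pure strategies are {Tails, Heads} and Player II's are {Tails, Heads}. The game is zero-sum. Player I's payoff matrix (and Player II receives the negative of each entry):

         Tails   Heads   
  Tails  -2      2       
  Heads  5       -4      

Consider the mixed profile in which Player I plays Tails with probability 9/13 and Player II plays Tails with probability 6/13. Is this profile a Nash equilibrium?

Yes

Check Player II's indifference given Player I's mix p = 9/13:
  payoff from Tails = -2/13; payoff from Heads = -2/13 — equal.
Check Player I's indifference given Player II's mix q = 6/13:
  payoff from Tails = 2/13; payoff from Heads = 2/13 — equal.
Both players are indifferent, so neither can profitably deviate.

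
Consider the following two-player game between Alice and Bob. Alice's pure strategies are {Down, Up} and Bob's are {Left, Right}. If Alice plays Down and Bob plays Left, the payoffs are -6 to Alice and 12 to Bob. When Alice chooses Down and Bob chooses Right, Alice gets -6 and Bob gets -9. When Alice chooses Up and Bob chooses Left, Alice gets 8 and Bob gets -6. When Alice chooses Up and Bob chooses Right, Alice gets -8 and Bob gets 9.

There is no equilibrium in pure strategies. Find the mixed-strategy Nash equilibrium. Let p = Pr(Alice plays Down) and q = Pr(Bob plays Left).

In a mixed equilibrium Bob is indifferent between Left and Right; this condition fixes p.
  Bob's payoff to Left: p·12 + (1−p)·(-6) = 18p - 6
  Bob's payoff to Right: p·(-9) + (1−p)·9 = -18p + 9
  18p - 6 = -18p + 9  ⇒  36p = 15  ⇒  p = 5/12.
For Alice to be willing to mix, Alice must be indifferent between Down and Up, which pins down Bob's mix.
  Alice's expected payoff from Down: q·(-6) + (1−q)·(-6) = -6
  Alice's expected payoff from Up: q·8 + (1−q)·(-8) = 16q - 8
  -6 = 16q - 8  ⇒  -16q = -2  ⇒  q = 1/8.

p = 5/12, q = 1/8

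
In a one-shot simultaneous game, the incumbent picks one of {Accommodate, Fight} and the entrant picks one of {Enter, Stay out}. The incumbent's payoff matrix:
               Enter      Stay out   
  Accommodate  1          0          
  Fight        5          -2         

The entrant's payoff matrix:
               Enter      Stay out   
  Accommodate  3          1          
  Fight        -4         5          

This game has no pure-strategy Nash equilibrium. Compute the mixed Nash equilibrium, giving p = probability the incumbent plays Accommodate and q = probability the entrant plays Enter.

p = 9/11, q = 1/3

For the entrant to be willing to mix, the entrant must be indifferent between Enter and Stay out, which pins down the incumbent's mix.
  the entrant's payoff from Enter: p·3 + (1−p)·(-4) = 7p - 4
  the entrant's payoff from Stay out: p·1 + (1−p)·5 = -4p + 5
  7p - 4 = -4p + 5  ⇒  11p = 9  ⇒  p = 9/11.
The incumbent's indifference between Accommodate and Fight determines the entrant's mixing probability q:
  the incumbent's payoff from Accommodate: q·1 + (1−q)·0 = q
  the incumbent's payoff from Fight: q·5 + (1−q)·(-2) = 7q - 2
  q = 7q - 2  ⇒  -6q = -2  ⇒  q = 1/3.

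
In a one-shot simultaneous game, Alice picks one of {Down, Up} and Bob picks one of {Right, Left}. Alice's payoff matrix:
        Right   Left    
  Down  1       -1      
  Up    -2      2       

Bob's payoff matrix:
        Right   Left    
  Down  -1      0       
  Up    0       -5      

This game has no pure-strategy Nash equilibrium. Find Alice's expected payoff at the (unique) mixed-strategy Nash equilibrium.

For Alice to be willing to mix, Alice must be indifferent between Down and Up, which pins down Bob's mix.
  Alice's payoff to Down: q·1 + (1−q)·(-1) = 2q - 1
  Alice's payoff to Up: q·(-2) + (1−q)·2 = -4q + 2
  2q - 1 = -4q + 2  ⇒  6q = 3  ⇒  q = 1/2.
At equilibrium Alice is indifferent across rows, so Alice's payoff equals the payoff from Down: (1/2)·1 + (1/2)·(-1) = 0.

0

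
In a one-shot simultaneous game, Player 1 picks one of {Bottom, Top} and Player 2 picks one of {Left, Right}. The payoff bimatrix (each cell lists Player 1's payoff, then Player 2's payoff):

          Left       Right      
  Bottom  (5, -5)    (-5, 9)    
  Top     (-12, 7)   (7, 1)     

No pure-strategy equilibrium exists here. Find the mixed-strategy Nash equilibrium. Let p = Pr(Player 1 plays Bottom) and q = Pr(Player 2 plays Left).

p = 3/10, q = 12/29

Player 2's indifference between Left and Right determines Player 1's mixing probability p:
  Player 2's payoff from Left: p·(-5) + (1−p)·7 = -12p + 7
  Player 2's payoff from Right: p·9 + (1−p)·1 = 8p + 1
  -12p + 7 = 8p + 1  ⇒  -20p = -6  ⇒  p = 3/10.
Set Player 1's expected payoff from Bottom equal to that from Top:
  Player 1's payoff from Bottom: q·5 + (1−q)·(-5) = 10q - 5
  Player 1's payoff from Top: q·(-12) + (1−q)·7 = -19q + 7
  10q - 5 = -19q + 7  ⇒  29q = 12  ⇒  q = 12/29.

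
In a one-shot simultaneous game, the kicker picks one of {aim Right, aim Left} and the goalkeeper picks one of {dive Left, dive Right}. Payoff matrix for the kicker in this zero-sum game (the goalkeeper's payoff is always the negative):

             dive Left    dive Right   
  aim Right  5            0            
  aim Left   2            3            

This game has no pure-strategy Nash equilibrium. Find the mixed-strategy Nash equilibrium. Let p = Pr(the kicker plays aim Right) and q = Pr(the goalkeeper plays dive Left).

For the goalkeeper to be willing to mix, the goalkeeper must be indifferent between dive Left and dive Right, which pins down the kicker's mix.
  the goalkeeper's expected payoff from dive Left: p·(-5) + (1−p)·(-2) = -3p - 2
  the goalkeeper's expected payoff from dive Right: p·0 + (1−p)·(-3) = 3p - 3
  -3p - 2 = 3p - 3  ⇒  -6p = -1  ⇒  p = 1/6.
For the kicker to be willing to mix, the kicker must be indifferent between aim Right and aim Left, which pins down the goalkeeper's mix.
  the kicker's payoff to aim Right: q·5 + (1−q)·0 = 5q
  the kicker's payoff to aim Left: q·2 + (1−q)·3 = -q + 3
  5q = -q + 3  ⇒  6q = 3  ⇒  q = 1/2.

p = 1/6, q = 1/2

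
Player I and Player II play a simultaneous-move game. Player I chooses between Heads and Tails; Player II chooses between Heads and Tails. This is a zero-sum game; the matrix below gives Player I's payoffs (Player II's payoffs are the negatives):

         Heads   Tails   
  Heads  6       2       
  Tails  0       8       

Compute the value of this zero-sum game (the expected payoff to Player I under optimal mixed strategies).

In a mixed equilibrium Player I is indifferent between Heads and Tails; this condition fixes q.
  Player I's payoff to Heads: q·6 + (1−q)·2 = 4q + 2
  Player I's payoff to Tails: q·0 + (1−q)·8 = -8q + 8
  4q + 2 = -8q + 8  ⇒  12q = 6  ⇒  q = 1/2.
The value is Player I's expected payoff against this mix (using Heads): (1/2)·6 + (1/2)·2 = 4.

v = 4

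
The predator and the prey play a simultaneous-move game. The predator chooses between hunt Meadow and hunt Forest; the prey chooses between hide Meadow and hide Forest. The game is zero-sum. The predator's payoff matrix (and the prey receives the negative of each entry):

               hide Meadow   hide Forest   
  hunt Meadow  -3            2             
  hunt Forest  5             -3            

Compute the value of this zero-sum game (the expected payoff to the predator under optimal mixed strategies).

v = 1/13

For the predator to be willing to mix, the predator must be indifferent between hunt Meadow and hunt Forest, which pins down the prey's mix.
  the predator's payoff from hunt Meadow: q·(-3) + (1−q)·2 = -5q + 2
  the predator's payoff from hunt Forest: q·5 + (1−q)·(-3) = 8q - 3
  -5q + 2 = 8q - 3  ⇒  -13q = -5  ⇒  q = 5/13.
The value is the predator's expected payoff against this mix (using hunt Meadow): (5/13)·(-3) + (8/13)·2 = 1/13.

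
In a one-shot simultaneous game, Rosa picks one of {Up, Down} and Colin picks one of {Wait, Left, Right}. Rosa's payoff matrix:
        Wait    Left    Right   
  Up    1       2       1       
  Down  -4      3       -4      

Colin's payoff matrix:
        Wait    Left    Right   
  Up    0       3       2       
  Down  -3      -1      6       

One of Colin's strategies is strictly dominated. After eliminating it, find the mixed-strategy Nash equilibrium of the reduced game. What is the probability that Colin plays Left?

Colin's strategy Wait is strictly dominated by Left: 3 > 0 and -1 > -3. Eliminate Wait.
For Rosa to be willing to mix, Rosa must be indifferent between Up and Down, which pins down Colin's mix.
  Rosa's expected payoff from Up: q·2 + (1−q)·1 = q + 1
  Rosa's expected payoff from Down: q·3 + (1−q)·(-4) = 7q - 4
  q + 1 = 7q - 4  ⇒  -6q = -5  ⇒  q = 5/6.

q = 5/6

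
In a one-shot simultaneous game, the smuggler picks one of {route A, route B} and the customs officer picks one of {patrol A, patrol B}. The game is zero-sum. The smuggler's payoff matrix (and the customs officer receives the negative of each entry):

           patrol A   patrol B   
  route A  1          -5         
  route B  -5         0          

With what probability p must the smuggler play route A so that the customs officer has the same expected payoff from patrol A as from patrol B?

In a mixed equilibrium the customs officer is indifferent between patrol A and patrol B; this condition fixes p.
  the customs officer's payoff from patrol A: p·(-1) + (1−p)·5 = -6p + 5
  the customs officer's payoff from patrol B: p·5 + (1−p)·0 = 5p
  -6p + 5 = 5p  ⇒  -11p = -5  ⇒  p = 5/11.

p = 5/11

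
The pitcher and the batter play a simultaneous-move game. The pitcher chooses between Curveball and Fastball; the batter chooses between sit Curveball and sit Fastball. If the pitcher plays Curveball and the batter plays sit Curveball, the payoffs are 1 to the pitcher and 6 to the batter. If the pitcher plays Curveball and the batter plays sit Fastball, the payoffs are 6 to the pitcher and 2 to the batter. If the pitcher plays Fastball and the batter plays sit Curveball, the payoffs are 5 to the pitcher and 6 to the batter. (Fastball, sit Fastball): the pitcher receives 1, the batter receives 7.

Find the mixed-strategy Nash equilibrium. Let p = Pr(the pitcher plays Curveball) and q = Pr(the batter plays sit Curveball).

p = 1/5, q = 5/9

Set the batter's expected payoff from sit Curveball equal to that from sit Fastball:
  the batter's payoff to sit Curveball: p·6 + (1−p)·6 = 6
  the batter's payoff to sit Fastball: p·2 + (1−p)·7 = -5p + 7
  6 = -5p + 7  ⇒  5p = 1  ⇒  p = 1/5.
The pitcher's indifference between Curveball and Fastball determines the batter's mixing probability q:
  the pitcher's payoff to Curveball: q·1 + (1−q)·6 = -5q + 6
  the pitcher's payoff to Fastball: q·5 + (1−q)·1 = 4q + 1
  -5q + 6 = 4q + 1  ⇒  -9q = -5  ⇒  q = 5/9.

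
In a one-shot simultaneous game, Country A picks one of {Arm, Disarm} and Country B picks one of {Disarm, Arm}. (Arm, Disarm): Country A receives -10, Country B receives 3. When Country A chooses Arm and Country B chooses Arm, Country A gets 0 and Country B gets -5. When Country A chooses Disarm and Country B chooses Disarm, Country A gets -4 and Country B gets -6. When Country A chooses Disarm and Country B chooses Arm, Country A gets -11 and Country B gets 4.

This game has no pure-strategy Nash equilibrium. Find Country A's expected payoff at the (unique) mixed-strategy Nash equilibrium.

-110/17

Set Country A's expected payoff from Arm equal to that from Disarm:
  Country A's expected payoff from Arm: q·(-10) + (1−q)·0 = -10q
  Country A's expected payoff from Disarm: q·(-4) + (1−q)·(-11) = 7q - 11
  -10q = 7q - 11  ⇒  -17q = -11  ⇒  q = 11/17.
At equilibrium Country A is indifferent across rows, so Country A's payoff equals the payoff from Arm: (11/17)·(-10) + (6/17)·0 = -110/17.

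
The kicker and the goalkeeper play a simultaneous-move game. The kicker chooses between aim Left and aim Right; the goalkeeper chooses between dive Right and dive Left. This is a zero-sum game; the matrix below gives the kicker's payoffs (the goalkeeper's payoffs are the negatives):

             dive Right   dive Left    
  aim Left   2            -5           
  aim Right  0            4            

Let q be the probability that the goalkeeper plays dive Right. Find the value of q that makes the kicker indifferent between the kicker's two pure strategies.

The goalkeeper's mix must leave the kicker indifferent between aim Left and aim Right.
  the kicker's payoff to aim Left: q·2 + (1−q)·(-5) = 7q - 5
  the kicker's payoff to aim Right: q·0 + (1−q)·4 = -4q + 4
  7q - 5 = -4q + 4  ⇒  11q = 9  ⇒  q = 9/11.

q = 9/11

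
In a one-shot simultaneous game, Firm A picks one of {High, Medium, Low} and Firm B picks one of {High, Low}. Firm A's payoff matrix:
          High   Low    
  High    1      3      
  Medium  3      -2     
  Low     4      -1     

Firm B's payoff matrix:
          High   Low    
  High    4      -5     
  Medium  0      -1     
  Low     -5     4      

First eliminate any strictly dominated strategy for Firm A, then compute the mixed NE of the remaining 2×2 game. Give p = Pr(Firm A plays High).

Firm A's strategy Medium is strictly dominated by Low: 4 > 3 and -1 > -2. Eliminate Medium.
Firm B's indifference between High and Low determines Firm A's mixing probability p:
  Firm B's expected payoff from High: p·4 + (1−p)·(-5) = 9p - 5
  Firm B's expected payoff from Low: p·(-5) + (1−p)·4 = -9p + 4
  9p - 5 = -9p + 4  ⇒  18p = 9  ⇒  p = 1/2.

p = 1/2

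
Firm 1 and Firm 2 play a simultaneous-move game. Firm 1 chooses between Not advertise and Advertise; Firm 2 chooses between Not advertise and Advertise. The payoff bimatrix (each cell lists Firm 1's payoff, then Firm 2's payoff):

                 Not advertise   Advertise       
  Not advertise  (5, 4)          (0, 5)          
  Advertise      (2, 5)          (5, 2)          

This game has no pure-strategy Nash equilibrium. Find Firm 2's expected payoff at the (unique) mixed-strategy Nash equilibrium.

Set Firm 2's expected payoff from Not advertise equal to that from Advertise:
  Firm 2's payoff from Not advertise: p·4 + (1−p)·5 = -p + 5
  Firm 2's payoff from Advertise: p·5 + (1−p)·2 = 3p + 2
  -p + 5 = 3p + 2  ⇒  -4p = -3  ⇒  p = 3/4.
At equilibrium Firm 2 is indifferent across columns, so Firm 2's payoff equals the payoff from Not advertise: (3/4)·4 + (1/4)·5 = 17/4.

17/4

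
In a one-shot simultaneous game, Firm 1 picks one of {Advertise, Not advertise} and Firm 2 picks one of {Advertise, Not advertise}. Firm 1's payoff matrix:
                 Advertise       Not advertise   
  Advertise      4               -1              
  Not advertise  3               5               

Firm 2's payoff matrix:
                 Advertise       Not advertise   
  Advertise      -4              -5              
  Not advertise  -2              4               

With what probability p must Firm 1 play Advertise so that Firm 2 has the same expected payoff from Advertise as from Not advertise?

p = 6/7

Firm 2's indifference between Advertise and Not advertise determines Firm 1's mixing probability p:
  Firm 2's payoff to Advertise: p·(-4) + (1−p)·(-2) = -2p - 2
  Firm 2's payoff to Not advertise: p·(-5) + (1−p)·4 = -9p + 4
  -2p - 2 = -9p + 4  ⇒  7p = 6  ⇒  p = 6/7.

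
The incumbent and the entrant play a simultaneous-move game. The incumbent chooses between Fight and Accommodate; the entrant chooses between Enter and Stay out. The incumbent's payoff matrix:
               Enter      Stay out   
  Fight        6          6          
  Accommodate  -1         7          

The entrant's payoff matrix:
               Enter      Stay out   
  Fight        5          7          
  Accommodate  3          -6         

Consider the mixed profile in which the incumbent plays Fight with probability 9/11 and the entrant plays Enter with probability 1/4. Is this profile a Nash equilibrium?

Given the entrant's mix q = 1/4, the incumbent's payoff from Fight is 6 but from Accommodate is 5. The incumbent strictly prefers Fight, so the incumbent would not mix.
So the proposed profile is not a Nash equilibrium.

No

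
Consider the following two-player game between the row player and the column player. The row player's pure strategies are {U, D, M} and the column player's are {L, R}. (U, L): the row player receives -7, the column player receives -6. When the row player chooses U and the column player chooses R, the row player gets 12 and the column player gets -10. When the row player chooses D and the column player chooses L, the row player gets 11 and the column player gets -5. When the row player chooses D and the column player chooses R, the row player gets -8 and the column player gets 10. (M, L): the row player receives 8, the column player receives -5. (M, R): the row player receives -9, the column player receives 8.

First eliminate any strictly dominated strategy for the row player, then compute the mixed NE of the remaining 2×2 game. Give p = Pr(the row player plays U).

p = 15/19

The row player's strategy M is strictly dominated by D: 11 > 8 and -8 > -9. Eliminate M.
For the column player to be willing to mix, the column player must be indifferent between L and R, which pins down the row player's mix.
  the column player's payoff from L: p·(-6) + (1−p)·(-5) = -p - 5
  the column player's payoff from R: p·(-10) + (1−p)·10 = -20p + 10
  -p - 5 = -20p + 10  ⇒  19p = 15  ⇒  p = 15/19.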